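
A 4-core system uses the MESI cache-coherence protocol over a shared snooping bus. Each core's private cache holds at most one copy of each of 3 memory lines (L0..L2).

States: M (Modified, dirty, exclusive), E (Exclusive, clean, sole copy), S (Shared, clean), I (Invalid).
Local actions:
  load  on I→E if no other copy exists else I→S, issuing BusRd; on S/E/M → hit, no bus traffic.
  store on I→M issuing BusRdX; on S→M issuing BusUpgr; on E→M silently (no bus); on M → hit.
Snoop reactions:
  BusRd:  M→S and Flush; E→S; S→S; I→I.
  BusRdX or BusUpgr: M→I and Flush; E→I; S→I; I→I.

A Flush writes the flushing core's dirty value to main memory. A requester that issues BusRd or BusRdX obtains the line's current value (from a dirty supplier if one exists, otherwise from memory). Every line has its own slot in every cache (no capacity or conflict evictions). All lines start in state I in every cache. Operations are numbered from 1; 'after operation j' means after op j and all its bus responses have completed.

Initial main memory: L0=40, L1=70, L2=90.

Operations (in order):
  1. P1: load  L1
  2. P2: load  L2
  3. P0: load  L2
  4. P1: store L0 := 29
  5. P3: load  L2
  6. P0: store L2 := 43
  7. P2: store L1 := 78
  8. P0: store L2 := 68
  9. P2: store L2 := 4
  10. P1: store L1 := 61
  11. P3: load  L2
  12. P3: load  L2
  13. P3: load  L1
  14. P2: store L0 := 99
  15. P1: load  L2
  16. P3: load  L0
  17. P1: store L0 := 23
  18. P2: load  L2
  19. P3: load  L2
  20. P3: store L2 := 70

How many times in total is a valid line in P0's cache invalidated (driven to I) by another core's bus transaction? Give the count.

invalidations = 1

[1] P1: load  L1 | P0:I, P1:E(70), P2:I, P3:I | bus: BusRd
[2] P2: load  L2 | P0:I, P1:I, P2:E(90), P3:I | bus: BusRd
[3] P0: load  L2 | P0:S(90), P1:I, P2:S(90), P3:I | bus: BusRd
[4] P1: store L0 := 29 | P0:I, P1:M(29), P2:I, P3:I | bus: BusRdX
[5] P3: load  L2 | P0:S(90), P1:I, P2:S(90), P3:S(90) | bus: BusRd
[6] P0: store L2 := 43 | P0:M(43), P1:I, P2:I, P3:I | bus: BusUpgr
[7] P2: store L1 := 78 | P0:I, P1:I, P2:M(78), P3:I | bus: BusRdX
[8] P0: store L2 := 68 | P0:M(68), P1:I, P2:I, P3:I | bus: none
[9] P2: store L2 := 4 | P0:I, P1:I, P2:M(4), P3:I | bus: BusRdX,Flush
[10] P1: store L1 := 61 | P0:I, P1:M(61), P2:I, P3:I | bus: BusRdX,Flush
[11] P3: load  L2 | P0:I, P1:I, P2:S(4), P3:S(4) | bus: BusRd,Flush
[12] P3: load  L2 | P0:I, P1:I, P2:S(4), P3:S(4) | bus: none
[13] P3: load  L1 | P0:I, P1:S(61), P2:I, P3:S(61) | bus: BusRd,Flush
[14] P2: store L0 := 99 | P0:I, P1:I, P2:M(99), P3:I | bus: BusRdX,Flush
[15] P1: load  L2 | P0:I, P1:S(4), P2:S(4), P3:S(4) | bus: BusRd
[16] P3: load  L0 | P0:I, P1:I, P2:S(99), P3:S(99) | bus: BusRd,Flush
[17] P1: store L0 := 23 | P0:I, P1:M(23), P2:I, P3:I | bus: BusRdX
[18] P2: load  L2 | P0:I, P1:S(4), P2:S(4), P3:S(4) | bus: none
[19] P3: load  L2 | P0:I, P1:S(4), P2:S(4), P3:S(4) | bus: none
[20] P3: store L2 := 70 | P0:I, P1:I, P2:I, P3:M(70) | bus: BusUpgr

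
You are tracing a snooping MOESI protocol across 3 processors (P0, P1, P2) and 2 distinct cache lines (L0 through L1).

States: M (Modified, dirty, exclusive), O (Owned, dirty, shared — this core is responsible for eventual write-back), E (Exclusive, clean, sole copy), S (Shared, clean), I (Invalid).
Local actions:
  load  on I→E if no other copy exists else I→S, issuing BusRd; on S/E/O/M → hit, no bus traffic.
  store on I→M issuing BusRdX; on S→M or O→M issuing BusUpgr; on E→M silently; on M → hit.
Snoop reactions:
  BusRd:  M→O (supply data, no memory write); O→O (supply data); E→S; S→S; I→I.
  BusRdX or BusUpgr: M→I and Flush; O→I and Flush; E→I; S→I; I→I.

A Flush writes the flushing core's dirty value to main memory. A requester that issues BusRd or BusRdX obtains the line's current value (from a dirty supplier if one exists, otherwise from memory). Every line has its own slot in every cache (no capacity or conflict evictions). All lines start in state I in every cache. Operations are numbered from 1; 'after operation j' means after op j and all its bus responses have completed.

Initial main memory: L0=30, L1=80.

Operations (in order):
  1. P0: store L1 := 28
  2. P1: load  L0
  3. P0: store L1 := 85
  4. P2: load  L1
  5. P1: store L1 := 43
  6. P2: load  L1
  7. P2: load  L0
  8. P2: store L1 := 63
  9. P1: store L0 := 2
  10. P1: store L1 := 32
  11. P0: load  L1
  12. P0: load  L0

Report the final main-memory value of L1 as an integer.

memory[L1] = 63

[1] P0: store L1 := 28 | P0:M(28), P1:I, P2:I | bus: BusRdX
[2] P1: load  L0 | P0:I, P1:E(30), P2:I | bus: BusRd
[3] P0: store L1 := 85 | P0:M(85), P1:I, P2:I | bus: none
[4] P2: load  L1 | P0:O(85), P1:I, P2:S(85) | bus: BusRd
[5] P1: store L1 := 43 | P0:I, P1:M(43), P2:I | bus: BusRdX,Flush
[6] P2: load  L1 | P0:I, P1:O(43), P2:S(43) | bus: BusRd
[7] P2: load  L0 | P0:I, P1:S(30), P2:S(30) | bus: BusRd
[8] P2: store L1 := 63 | P0:I, P1:I, P2:M(63) | bus: BusUpgr,Flush
[9] P1: store L0 := 2 | P0:I, P1:M(2), P2:I | bus: BusUpgr
[10] P1: store L1 := 32 | P0:I, P1:M(32), P2:I | bus: BusRdX,Flush
[11] P0: load  L1 | P0:S(32), P1:O(32), P2:I | bus: BusRd
[12] P0: load  L0 | P0:S(2), P1:O(2), P2:I | bus: BusRd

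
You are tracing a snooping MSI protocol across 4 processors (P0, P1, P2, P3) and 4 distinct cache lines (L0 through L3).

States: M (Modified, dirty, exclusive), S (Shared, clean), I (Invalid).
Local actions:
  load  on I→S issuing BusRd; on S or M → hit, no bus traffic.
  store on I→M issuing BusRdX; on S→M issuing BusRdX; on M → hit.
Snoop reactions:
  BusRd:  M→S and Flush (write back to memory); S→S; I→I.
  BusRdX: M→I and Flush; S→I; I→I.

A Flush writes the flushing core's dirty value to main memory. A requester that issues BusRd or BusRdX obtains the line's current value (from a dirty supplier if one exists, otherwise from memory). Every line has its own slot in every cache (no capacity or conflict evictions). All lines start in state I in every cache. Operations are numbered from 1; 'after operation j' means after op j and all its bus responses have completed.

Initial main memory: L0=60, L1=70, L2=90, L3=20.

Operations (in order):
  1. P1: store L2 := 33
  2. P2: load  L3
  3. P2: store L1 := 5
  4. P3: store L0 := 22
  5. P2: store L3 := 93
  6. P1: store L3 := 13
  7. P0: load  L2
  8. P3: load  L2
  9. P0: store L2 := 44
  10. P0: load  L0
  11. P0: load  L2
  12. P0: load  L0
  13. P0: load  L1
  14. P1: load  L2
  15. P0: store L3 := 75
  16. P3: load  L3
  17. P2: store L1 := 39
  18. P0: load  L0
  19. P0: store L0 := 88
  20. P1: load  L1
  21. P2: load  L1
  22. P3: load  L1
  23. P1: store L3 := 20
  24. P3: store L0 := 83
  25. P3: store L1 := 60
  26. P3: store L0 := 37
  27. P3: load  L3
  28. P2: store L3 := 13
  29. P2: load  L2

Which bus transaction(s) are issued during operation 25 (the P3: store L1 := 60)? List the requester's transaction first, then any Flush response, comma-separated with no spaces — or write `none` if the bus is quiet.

1. P1: store L2 := 33  bus=[BusRdX]  L2: P0=I P1=M P2=I P3=I  mem[L2]=90
2. P2: load  L3  bus=[BusRd]  L3: P0=I P1=I P2=S P3=I  mem[L3]=20
3. P2: store L1 := 5  bus=[BusRdX]  L1: P0=I P1=I P2=M P3=I  mem[L1]=70
4. P3: store L0 := 22  bus=[BusRdX]  L0: P0=I P1=I P2=I P3=M  mem[L0]=60
5. P2: store L3 := 93  bus=[BusRdX]  L3: P0=I P1=I P2=M P3=I  mem[L3]=20
6. P1: store L3 := 13  bus=[BusRdX,Flush]  L3: P0=I P1=M P2=I P3=I  mem[L3]=93
7. P0: load  L2  bus=[BusRd,Flush]  L2: P0=S P1=S P2=I P3=I  mem[L2]=33
8. P3: load  L2  bus=[BusRd]  L2: P0=S P1=S P2=I P3=S  mem[L2]=33
9. P0: store L2 := 44  bus=[BusRdX]  L2: P0=M P1=I P2=I P3=I  mem[L2]=33
10. P0: load  L0  bus=[BusRd,Flush]  L0: P0=S P1=I P2=I P3=S  mem[L0]=22
11. P0: load  L2  bus=[-]  L2: P0=M P1=I P2=I P3=I  mem[L2]=33
12. P0: load  L0  bus=[-]  L0: P0=S P1=I P2=I P3=S  mem[L0]=22
13. P0: load  L1  bus=[BusRd,Flush]  L1: P0=S P1=I P2=S P3=I  mem[L1]=5
14. P1: load  L2  bus=[BusRd,Flush]  L2: P0=S P1=S P2=I P3=I  mem[L2]=44
15. P0: store L3 := 75  bus=[BusRdX,Flush]  L3: P0=M P1=I P2=I P3=I  mem[L3]=13
16. P3: load  L3  bus=[BusRd,Flush]  L3: P0=S P1=I P2=I P3=S  mem[L3]=75
17. P2: store L1 := 39  bus=[BusRdX]  L1: P0=I P1=I P2=M P3=I  mem[L1]=5
18. P0: load  L0  bus=[-]  L0: P0=S P1=I P2=I P3=S  mem[L0]=22
19. P0: store L0 := 88  bus=[BusRdX]  L0: P0=M P1=I P2=I P3=I  mem[L0]=22
20. P1: load  L1  bus=[BusRd,Flush]  L1: P0=I P1=S P2=S P3=I  mem[L1]=39
21. P2: load  L1  bus=[-]  L1: P0=I P1=S P2=S P3=I  mem[L1]=39
22. P3: load  L1  bus=[BusRd]  L1: P0=I P1=S P2=S P3=S  mem[L1]=39
23. P1: store L3 := 20  bus=[BusRdX]  L3: P0=I P1=M P2=I P3=I  mem[L3]=75
24. P3: store L0 := 83  bus=[BusRdX,Flush]  L0: P0=I P1=I P2=I P3=M  mem[L0]=88
25. P3: store L1 := 60  bus=[BusRdX]  L1: P0=I P1=I P2=I P3=M  mem[L1]=39
26. P3: store L0 := 37  bus=[-]  L0: P0=I P1=I P2=I P3=M  mem[L0]=88
27. P3: load  L3  bus=[BusRd,Flush]  L3: P0=I P1=S P2=I P3=S  mem[L3]=20
28. P2: store L3 := 13  bus=[BusRdX]  L3: P0=I P1=I P2=M P3=I  mem[L3]=20
29. P2: load  L2  bus=[BusRd]  L2: P0=S P1=S P2=S P3=I  mem[L2]=44

bus = BusRdX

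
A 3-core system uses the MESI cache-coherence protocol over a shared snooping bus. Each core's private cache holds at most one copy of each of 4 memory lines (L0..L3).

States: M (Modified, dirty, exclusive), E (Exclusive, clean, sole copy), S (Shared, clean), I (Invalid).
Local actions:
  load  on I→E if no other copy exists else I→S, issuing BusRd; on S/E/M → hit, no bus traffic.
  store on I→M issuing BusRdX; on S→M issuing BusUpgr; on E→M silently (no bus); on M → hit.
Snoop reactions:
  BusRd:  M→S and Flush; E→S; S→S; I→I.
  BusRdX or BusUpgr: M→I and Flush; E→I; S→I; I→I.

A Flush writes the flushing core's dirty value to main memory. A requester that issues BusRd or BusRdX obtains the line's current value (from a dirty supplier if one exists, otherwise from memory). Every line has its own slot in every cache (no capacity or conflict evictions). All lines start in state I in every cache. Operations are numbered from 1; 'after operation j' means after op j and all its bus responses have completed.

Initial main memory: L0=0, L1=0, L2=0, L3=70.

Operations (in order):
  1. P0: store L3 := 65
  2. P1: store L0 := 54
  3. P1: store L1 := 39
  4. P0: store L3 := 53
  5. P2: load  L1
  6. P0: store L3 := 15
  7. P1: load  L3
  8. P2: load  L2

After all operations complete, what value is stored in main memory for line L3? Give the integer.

1. P0: store L3 := 65  bus=[BusRdX]  L3: P0=M P1=I P2=I  mem[L3]=70
2. P1: store L0 := 54  bus=[BusRdX]  L0: P0=I P1=M P2=I  mem[L0]=0
3. P1: store L1 := 39  bus=[BusRdX]  L1: P0=I P1=M P2=I  mem[L1]=0
4. P0: store L3 := 53  bus=[-]  L3: P0=M P1=I P2=I  mem[L3]=70
5. P2: load  L1  bus=[BusRd,Flush]  L1: P0=I P1=S P2=S  mem[L1]=39
6. P0: store L3 := 15  bus=[-]  L3: P0=M P1=I P2=I  mem[L3]=70
7. P1: load  L3  bus=[BusRd,Flush]  L3: P0=S P1=S P2=I  mem[L3]=15
8. P2: load  L2  bus=[BusRd]  L2: P0=I P1=I P2=E  mem[L2]=0

memory[L3] = 15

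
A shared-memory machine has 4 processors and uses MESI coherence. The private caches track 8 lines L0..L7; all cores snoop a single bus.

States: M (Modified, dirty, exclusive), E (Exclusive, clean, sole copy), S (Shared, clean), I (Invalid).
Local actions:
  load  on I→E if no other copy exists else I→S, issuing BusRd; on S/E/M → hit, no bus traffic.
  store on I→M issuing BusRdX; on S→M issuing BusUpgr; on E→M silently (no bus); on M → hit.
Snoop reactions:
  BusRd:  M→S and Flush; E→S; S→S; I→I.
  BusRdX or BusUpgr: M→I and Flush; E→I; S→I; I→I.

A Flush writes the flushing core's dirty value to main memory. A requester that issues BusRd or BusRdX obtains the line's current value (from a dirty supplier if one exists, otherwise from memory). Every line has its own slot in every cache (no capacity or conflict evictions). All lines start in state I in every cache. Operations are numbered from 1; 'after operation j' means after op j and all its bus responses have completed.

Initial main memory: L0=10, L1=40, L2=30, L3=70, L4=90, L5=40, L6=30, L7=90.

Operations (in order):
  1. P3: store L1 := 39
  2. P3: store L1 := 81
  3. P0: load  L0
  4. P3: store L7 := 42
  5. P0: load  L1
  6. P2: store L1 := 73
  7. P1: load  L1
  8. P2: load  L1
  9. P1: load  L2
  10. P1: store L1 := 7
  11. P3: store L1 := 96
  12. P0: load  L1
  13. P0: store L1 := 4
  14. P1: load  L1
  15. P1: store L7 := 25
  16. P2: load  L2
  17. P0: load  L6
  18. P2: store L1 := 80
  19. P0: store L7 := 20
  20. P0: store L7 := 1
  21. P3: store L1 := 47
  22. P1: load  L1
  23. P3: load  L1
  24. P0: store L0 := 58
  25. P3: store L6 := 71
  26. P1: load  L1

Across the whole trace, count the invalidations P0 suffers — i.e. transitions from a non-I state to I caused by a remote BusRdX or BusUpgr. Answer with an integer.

invalidations = 3

  op1 P3: store L1 := 39 → I/I/I/M on L1; bus BusRdX; mem=40
  op2 P3: store L1 := 81 → I/I/I/M on L1; bus (none); mem=40
  op3 P0: load  L0 → E/I/I/I on L0; bus BusRd; mem=10
  op4 P3: store L7 := 42 → I/I/I/M on L7; bus BusRdX; mem=90
  op5 P0: load  L1 → S/I/I/S on L1; bus BusRd Flush; mem=81
  op6 P2: store L1 := 73 → I/I/M/I on L1; bus BusRdX; mem=81
  op7 P1: load  L1 → I/S/S/I on L1; bus BusRd Flush; mem=73
  op8 P2: load  L1 → I/S/S/I on L1; bus (none); mem=73
  op9 P1: load  L2 → I/E/I/I on L2; bus BusRd; mem=30
  op10 P1: store L1 := 7 → I/M/I/I on L1; bus BusUpgr; mem=73
  op11 P3: store L1 := 96 → I/I/I/M on L1; bus BusRdX Flush; mem=7
  op12 P0: load  L1 → S/I/I/S on L1; bus BusRd Flush; mem=96
  op13 P0: store L1 := 4 → M/I/I/I on L1; bus BusUpgr; mem=96
  op14 P1: load  L1 → S/S/I/I on L1; bus BusRd Flush; mem=4
  op15 P1: store L7 := 25 → I/M/I/I on L7; bus BusRdX Flush; mem=42
  op16 P2: load  L2 → I/S/S/I on L2; bus BusRd; mem=30
  op17 P0: load  L6 → E/I/I/I on L6; bus BusRd; mem=30
  op18 P2: store L1 := 80 → I/I/M/I on L1; bus BusRdX; mem=4
  op19 P0: store L7 := 20 → M/I/I/I on L7; bus BusRdX Flush; mem=25
  op20 P0: store L7 := 1 → M/I/I/I on L7; bus (none); mem=25
  op21 P3: store L1 := 47 → I/I/I/M on L1; bus BusRdX Flush; mem=80
  op22 P1: load  L1 → I/S/I/S on L1; bus BusRd Flush; mem=47
  op23 P3: load  L1 → I/S/I/S on L1; bus (none); mem=47
  op24 P0: store L0 := 58 → M/I/I/I on L0; bus (none); mem=10
  op25 P3: store L6 := 71 → I/I/I/M on L6; bus BusRdX; mem=30
  op26 P1: load  L1 → I/S/I/S on L1; bus (none); mem=47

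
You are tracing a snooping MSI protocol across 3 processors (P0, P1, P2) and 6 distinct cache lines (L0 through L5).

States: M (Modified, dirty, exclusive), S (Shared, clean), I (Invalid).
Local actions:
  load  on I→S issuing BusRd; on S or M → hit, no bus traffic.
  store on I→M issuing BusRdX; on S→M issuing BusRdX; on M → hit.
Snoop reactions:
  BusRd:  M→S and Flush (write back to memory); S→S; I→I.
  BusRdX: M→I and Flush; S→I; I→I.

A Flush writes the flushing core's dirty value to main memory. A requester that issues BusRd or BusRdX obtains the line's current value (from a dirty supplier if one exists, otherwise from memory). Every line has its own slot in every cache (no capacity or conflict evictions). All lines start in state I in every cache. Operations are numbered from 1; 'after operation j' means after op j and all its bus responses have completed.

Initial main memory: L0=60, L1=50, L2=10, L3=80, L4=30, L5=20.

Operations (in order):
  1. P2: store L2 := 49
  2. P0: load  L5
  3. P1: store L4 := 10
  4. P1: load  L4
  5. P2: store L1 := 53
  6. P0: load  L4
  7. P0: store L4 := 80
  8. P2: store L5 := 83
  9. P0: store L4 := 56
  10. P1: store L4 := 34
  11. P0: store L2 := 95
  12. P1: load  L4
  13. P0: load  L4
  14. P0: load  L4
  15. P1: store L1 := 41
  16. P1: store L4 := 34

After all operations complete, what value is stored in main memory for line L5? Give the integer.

[1] P2: store L2 := 49 | P0:I, P1:I, P2:M(49) | bus: BusRdX
[2] P0: load  L5 | P0:S(20), P1:I, P2:I | bus: BusRd
[3] P1: store L4 := 10 | P0:I, P1:M(10), P2:I | bus: BusRdX
[4] P1: load  L4 | P0:I, P1:M(10), P2:I | bus: none
[5] P2: store L1 := 53 | P0:I, P1:I, P2:M(53) | bus: BusRdX
[6] P0: load  L4 | P0:S(10), P1:S(10), P2:I | bus: BusRd,Flush
[7] P0: store L4 := 80 | P0:M(80), P1:I, P2:I | bus: BusRdX
[8] P2: store L5 := 83 | P0:I, P1:I, P2:M(83) | bus: BusRdX
[9] P0: store L4 := 56 | P0:M(56), P1:I, P2:I | bus: none
[10] P1: store L4 := 34 | P0:I, P1:M(34), P2:I | bus: BusRdX,Flush
[11] P0: store L2 := 95 | P0:M(95), P1:I, P2:I | bus: BusRdX,Flush
[12] P1: load  L4 | P0:I, P1:M(34), P2:I | bus: none
[13] P0: load  L4 | P0:S(34), P1:S(34), P2:I | bus: BusRd,Flush
[14] P0: load  L4 | P0:S(34), P1:S(34), P2:I | bus: none
[15] P1: store L1 := 41 | P0:I, P1:M(41), P2:I | bus: BusRdX,Flush
[16] P1: store L4 := 34 | P0:I, P1:M(34), P2:I | bus: BusRdX

memory[L5] = 20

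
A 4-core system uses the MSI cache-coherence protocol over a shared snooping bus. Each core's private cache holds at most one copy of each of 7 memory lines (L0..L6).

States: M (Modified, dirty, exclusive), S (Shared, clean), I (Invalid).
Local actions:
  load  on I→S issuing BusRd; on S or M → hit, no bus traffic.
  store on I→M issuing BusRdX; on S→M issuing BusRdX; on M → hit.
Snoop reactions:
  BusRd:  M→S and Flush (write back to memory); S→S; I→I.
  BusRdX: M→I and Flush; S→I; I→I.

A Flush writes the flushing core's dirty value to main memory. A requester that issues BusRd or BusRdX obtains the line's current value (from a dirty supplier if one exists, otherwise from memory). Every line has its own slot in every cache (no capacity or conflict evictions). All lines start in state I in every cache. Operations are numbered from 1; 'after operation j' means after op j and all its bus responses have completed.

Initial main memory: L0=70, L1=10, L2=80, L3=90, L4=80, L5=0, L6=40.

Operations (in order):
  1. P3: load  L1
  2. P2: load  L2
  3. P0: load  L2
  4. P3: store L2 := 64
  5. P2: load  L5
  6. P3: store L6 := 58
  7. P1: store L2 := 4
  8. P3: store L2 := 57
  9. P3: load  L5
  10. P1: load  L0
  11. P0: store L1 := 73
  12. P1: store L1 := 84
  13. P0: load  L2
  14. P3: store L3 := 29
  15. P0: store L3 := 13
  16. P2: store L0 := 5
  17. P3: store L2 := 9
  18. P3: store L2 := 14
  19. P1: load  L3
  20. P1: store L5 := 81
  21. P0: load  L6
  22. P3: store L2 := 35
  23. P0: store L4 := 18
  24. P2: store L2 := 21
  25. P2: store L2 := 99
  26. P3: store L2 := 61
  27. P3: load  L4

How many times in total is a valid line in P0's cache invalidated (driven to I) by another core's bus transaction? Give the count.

  op1 P3: load  L1 → I/I/I/S on L1; bus BusRd; mem=10
  op2 P2: load  L2 → I/I/S/I on L2; bus BusRd; mem=80
  op3 P0: load  L2 → S/I/S/I on L2; bus BusRd; mem=80
  op4 P3: store L2 := 64 → I/I/I/M on L2; bus BusRdX; mem=80
  op5 P2: load  L5 → I/I/S/I on L5; bus BusRd; mem=0
  op6 P3: store L6 := 58 → I/I/I/M on L6; bus BusRdX; mem=40
  op7 P1: store L2 := 4 → I/M/I/I on L2; bus BusRdX Flush; mem=64
  op8 P3: store L2 := 57 → I/I/I/M on L2; bus BusRdX Flush; mem=4
  op9 P3: load  L5 → I/I/S/S on L5; bus BusRd; mem=0
  op10 P1: load  L0 → I/S/I/I on L0; bus BusRd; mem=70
  op11 P0: store L1 := 73 → M/I/I/I on L1; bus BusRdX; mem=10
  op12 P1: store L1 := 84 → I/M/I/I on L1; bus BusRdX Flush; mem=73
  op13 P0: load  L2 → S/I/I/S on L2; bus BusRd Flush; mem=57
  op14 P3: store L3 := 29 → I/I/I/M on L3; bus BusRdX; mem=90
  op15 P0: store L3 := 13 → M/I/I/I on L3; bus BusRdX Flush; mem=29
  op16 P2: store L0 := 5 → I/I/M/I on L0; bus BusRdX; mem=70
  op17 P3: store L2 := 9 → I/I/I/M on L2; bus BusRdX; mem=57
  op18 P3: store L2 := 14 → I/I/I/M on L2; bus (none); mem=57
  op19 P1: load  L3 → S/S/I/I on L3; bus BusRd Flush; mem=13
  op20 P1: store L5 := 81 → I/M/I/I on L5; bus BusRdX; mem=0
  op21 P0: load  L6 → S/I/I/S on L6; bus BusRd Flush; mem=58
  op22 P3: store L2 := 35 → I/I/I/M on L2; bus (none); mem=57
  op23 P0: store L4 := 18 → M/I/I/I on L4; bus BusRdX; mem=80
  op24 P2: store L2 := 21 → I/I/M/I on L2; bus BusRdX Flush; mem=35
  op25 P2: store L2 := 99 → I/I/M/I on L2; bus (none); mem=35
  op26 P3: store L2 := 61 → I/I/I/M on L2; bus BusRdX Flush; mem=99
  op27 P3: load  L4 → S/I/I/S on L4; bus BusRd Flush; mem=18

invalidations = 3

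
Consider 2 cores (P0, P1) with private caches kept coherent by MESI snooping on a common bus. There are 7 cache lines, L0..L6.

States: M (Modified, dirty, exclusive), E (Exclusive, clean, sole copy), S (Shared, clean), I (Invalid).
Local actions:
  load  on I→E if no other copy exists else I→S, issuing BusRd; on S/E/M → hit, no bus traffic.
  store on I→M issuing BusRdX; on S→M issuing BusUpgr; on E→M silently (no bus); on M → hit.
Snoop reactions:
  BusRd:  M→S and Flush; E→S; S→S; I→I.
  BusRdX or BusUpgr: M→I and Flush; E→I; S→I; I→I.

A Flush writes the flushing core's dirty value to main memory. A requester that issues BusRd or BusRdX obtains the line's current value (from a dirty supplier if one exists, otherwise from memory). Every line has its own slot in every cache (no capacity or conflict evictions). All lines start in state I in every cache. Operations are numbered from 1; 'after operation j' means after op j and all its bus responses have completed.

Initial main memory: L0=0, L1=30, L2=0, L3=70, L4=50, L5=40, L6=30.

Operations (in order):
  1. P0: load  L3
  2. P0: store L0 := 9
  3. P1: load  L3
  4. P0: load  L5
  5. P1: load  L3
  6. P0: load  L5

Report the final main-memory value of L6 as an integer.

[1] P0: load  L3 | P0:E(70), P1:I | bus: BusRd
[2] P0: store L0 := 9 | P0:M(9), P1:I | bus: BusRdX
[3] P1: load  L3 | P0:S(70), P1:S(70) | bus: BusRd
[4] P0: load  L5 | P0:E(40), P1:I | bus: BusRd
[5] P1: load  L3 | P0:S(70), P1:S(70) | bus: none
[6] P0: load  L5 | P0:E(40), P1:I | bus: none

memory[L6] = 30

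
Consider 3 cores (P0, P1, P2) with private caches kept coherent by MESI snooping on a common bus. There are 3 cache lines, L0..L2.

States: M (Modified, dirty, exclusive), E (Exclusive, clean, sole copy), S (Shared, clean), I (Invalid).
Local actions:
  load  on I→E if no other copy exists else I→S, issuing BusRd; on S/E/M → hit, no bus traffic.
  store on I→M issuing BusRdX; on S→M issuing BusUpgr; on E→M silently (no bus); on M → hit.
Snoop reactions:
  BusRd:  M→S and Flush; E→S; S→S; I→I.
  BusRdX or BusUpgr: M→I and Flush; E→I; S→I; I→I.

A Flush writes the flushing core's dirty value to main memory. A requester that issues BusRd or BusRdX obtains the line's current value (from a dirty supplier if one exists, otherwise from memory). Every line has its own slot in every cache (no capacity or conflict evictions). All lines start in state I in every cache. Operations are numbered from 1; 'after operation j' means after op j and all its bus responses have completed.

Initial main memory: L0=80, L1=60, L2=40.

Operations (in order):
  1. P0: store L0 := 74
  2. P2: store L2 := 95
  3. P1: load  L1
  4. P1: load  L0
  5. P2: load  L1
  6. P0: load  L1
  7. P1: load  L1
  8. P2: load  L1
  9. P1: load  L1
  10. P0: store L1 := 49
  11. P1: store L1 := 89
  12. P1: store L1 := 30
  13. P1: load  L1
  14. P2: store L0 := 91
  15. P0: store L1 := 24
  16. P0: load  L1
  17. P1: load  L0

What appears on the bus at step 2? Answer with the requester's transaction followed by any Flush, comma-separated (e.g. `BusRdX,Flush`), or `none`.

[1] P0: store L0 := 74 | P0:M(74), P1:I, P2:I | bus: BusRdX
[2] P2: store L2 := 95 | P0:I, P1:I, P2:M(95) | bus: BusRdX
[3] P1: load  L1 | P0:I, P1:E(60), P2:I | bus: BusRd
[4] P1: load  L0 | P0:S(74), P1:S(74), P2:I | bus: BusRd,Flush
[5] P2: load  L1 | P0:I, P1:S(60), P2:S(60) | bus: BusRd
[6] P0: load  L1 | P0:S(60), P1:S(60), P2:S(60) | bus: BusRd
[7] P1: load  L1 | P0:S(60), P1:S(60), P2:S(60) | bus: none
[8] P2: load  L1 | P0:S(60), P1:S(60), P2:S(60) | bus: none
[9] P1: load  L1 | P0:S(60), P1:S(60), P2:S(60) | bus: none
[10] P0: store L1 := 49 | P0:M(49), P1:I, P2:I | bus: BusUpgr
[11] P1: store L1 := 89 | P0:I, P1:M(89), P2:I | bus: BusRdX,Flush
[12] P1: store L1 := 30 | P0:I, P1:M(30), P2:I | bus: none
[13] P1: load  L1 | P0:I, P1:M(30), P2:I | bus: none
[14] P2: store L0 := 91 | P0:I, P1:I, P2:M(91) | bus: BusRdX
[15] P0: store L1 := 24 | P0:M(24), P1:I, P2:I | bus: BusRdX,Flush
[16] P0: load  L1 | P0:M(24), P1:I, P2:I | bus: none
[17] P1: load  L0 | P0:I, P1:S(91), P2:S(91) | bus: BusRd,Flush

bus = BusRdX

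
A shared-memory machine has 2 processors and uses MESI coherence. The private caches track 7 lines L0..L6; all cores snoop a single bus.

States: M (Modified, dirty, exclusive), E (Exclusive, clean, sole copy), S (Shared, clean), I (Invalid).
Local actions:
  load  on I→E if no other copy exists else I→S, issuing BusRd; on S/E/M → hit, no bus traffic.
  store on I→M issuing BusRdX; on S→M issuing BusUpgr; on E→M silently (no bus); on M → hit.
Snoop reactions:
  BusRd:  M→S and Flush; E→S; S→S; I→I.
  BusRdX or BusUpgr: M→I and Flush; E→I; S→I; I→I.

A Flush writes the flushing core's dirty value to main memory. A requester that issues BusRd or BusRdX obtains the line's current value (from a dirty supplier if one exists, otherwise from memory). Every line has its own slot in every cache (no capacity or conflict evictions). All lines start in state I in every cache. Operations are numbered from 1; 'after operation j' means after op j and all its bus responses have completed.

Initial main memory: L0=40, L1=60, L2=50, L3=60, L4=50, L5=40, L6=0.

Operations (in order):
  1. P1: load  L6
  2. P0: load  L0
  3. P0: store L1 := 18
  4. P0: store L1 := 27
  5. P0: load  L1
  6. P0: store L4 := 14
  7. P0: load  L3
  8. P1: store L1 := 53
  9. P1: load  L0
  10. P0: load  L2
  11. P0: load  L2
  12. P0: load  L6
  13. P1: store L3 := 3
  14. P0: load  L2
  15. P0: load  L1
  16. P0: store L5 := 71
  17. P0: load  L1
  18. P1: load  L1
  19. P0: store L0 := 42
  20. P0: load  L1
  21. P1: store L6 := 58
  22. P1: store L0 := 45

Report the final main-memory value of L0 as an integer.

  op1 P1: load  L6 → I/E on L6; bus BusRd; mem=0
  op2 P0: load  L0 → E/I on L0; bus BusRd; mem=40
  op3 P0: store L1 := 18 → M/I on L1; bus BusRdX; mem=60
  op4 P0: store L1 := 27 → M/I on L1; bus (none); mem=60
  op5 P0: load  L1 → M/I on L1; bus (none); mem=60
  op6 P0: store L4 := 14 → M/I on L4; bus BusRdX; mem=50
  op7 P0: load  L3 → E/I on L3; bus BusRd; mem=60
  op8 P1: store L1 := 53 → I/M on L1; bus BusRdX Flush; mem=27
  op9 P1: load  L0 → S/S on L0; bus BusRd; mem=40
  op10 P0: load  L2 → E/I on L2; bus BusRd; mem=50
  op11 P0: load  L2 → E/I on L2; bus (none); mem=50
  op12 P0: load  L6 → S/S on L6; bus BusRd; mem=0
  op13 P1: store L3 := 3 → I/M on L3; bus BusRdX; mem=60
  op14 P0: load  L2 → E/I on L2; bus (none); mem=50
  op15 P0: load  L1 → S/S on L1; bus BusRd Flush; mem=53
  op16 P0: store L5 := 71 → M/I on L5; bus BusRdX; mem=40
  op17 P0: load  L1 → S/S on L1; bus (none); mem=53
  op18 P1: load  L1 → S/S on L1; bus (none); mem=53
  op19 P0: store L0 := 42 → M/I on L0; bus BusUpgr; mem=40
  op20 P0: load  L1 → S/S on L1; bus (none); mem=53
  op21 P1: store L6 := 58 → I/M on L6; bus BusUpgr; mem=0
  op22 P1: store L0 := 45 → I/M on L0; bus BusRdX Flush; mem=42

memory[L0] = 42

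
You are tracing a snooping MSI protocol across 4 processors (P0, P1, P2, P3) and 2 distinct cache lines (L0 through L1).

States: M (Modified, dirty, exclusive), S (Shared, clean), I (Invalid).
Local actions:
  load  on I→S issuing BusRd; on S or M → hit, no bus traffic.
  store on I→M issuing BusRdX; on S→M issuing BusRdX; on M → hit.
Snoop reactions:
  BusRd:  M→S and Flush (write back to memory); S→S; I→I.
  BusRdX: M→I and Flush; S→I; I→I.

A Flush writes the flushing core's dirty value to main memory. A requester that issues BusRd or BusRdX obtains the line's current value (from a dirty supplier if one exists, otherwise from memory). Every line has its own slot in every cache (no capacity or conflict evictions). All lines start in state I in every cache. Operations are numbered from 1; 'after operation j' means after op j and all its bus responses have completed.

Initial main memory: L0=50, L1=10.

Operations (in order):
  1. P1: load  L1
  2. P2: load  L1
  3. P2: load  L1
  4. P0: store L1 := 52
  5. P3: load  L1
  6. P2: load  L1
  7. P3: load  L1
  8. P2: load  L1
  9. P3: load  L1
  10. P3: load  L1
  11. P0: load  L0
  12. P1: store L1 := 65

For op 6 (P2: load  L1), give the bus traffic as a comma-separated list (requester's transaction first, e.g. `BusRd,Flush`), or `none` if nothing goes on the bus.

[1] P1: load  L1 | P0:I, P1:S(10), P2:I, P3:I | bus: BusRd
[2] P2: load  L1 | P0:I, P1:S(10), P2:S(10), P3:I | bus: BusRd
[3] P2: load  L1 | P0:I, P1:S(10), P2:S(10), P3:I | bus: none
[4] P0: store L1 := 52 | P0:M(52), P1:I, P2:I, P3:I | bus: BusRdX
[5] P3: load  L1 | P0:S(52), P1:I, P2:I, P3:S(52) | bus: BusRd,Flush
[6] P2: load  L1 | P0:S(52), P1:I, P2:S(52), P3:S(52) | bus: BusRd
[7] P3: load  L1 | P0:S(52), P1:I, P2:S(52), P3:S(52) | bus: none
[8] P2: load  L1 | P0:S(52), P1:I, P2:S(52), P3:S(52) | bus: none
[9] P3: load  L1 | P0:S(52), P1:I, P2:S(52), P3:S(52) | bus: none
[10] P3: load  L1 | P0:S(52), P1:I, P2:S(52), P3:S(52) | bus: none
[11] P0: load  L0 | P0:S(50), P1:I, P2:I, P3:I | bus: BusRd
[12] P1: store L1 := 65 | P0:I, P1:M(65), P2:I, P3:I | bus: BusRdX

bus = BusRd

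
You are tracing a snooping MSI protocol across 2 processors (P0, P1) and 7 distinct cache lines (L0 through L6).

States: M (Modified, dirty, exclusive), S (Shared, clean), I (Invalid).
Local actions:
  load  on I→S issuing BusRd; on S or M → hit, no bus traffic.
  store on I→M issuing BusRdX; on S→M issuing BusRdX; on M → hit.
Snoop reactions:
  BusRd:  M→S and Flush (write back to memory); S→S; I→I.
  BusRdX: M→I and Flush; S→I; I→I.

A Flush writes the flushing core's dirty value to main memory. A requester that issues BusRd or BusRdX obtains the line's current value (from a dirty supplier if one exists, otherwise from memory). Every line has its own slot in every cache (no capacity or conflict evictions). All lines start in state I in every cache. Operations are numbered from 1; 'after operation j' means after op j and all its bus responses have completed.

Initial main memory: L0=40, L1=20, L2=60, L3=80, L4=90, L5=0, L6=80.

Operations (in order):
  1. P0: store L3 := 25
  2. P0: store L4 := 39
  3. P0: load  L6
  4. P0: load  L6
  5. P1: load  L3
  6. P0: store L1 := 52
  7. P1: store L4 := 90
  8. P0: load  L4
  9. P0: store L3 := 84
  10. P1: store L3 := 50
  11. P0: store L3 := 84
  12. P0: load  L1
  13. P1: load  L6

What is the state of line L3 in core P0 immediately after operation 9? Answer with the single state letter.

1. P0: store L3 := 25  bus=[BusRdX]  L3: P0=M P1=I  mem[L3]=80
2. P0: store L4 := 39  bus=[BusRdX]  L4: P0=M P1=I  mem[L4]=90
3. P0: load  L6  bus=[BusRd]  L6: P0=S P1=I  mem[L6]=80
4. P0: load  L6  bus=[-]  L6: P0=S P1=I  mem[L6]=80
5. P1: load  L3  bus=[BusRd,Flush]  L3: P0=S P1=S  mem[L3]=25
6. P0: store L1 := 52  bus=[BusRdX]  L1: P0=M P1=I  mem[L1]=20
7. P1: store L4 := 90  bus=[BusRdX,Flush]  L4: P0=I P1=M  mem[L4]=39
8. P0: load  L4  bus=[BusRd,Flush]  L4: P0=S P1=S  mem[L4]=90
9. P0: store L3 := 84  bus=[BusRdX]  L3: P0=M P1=I  mem[L3]=25
10. P1: store L3 := 50  bus=[BusRdX,Flush]  L3: P0=I P1=M  mem[L3]=84
11. P0: store L3 := 84  bus=[BusRdX,Flush]  L3: P0=M P1=I  mem[L3]=50
12. P0: load  L1  bus=[-]  L1: P0=M P1=I  mem[L1]=20
13. P1: load  L6  bus=[BusRd]  L6: P0=S P1=S  mem[L6]=80

state = M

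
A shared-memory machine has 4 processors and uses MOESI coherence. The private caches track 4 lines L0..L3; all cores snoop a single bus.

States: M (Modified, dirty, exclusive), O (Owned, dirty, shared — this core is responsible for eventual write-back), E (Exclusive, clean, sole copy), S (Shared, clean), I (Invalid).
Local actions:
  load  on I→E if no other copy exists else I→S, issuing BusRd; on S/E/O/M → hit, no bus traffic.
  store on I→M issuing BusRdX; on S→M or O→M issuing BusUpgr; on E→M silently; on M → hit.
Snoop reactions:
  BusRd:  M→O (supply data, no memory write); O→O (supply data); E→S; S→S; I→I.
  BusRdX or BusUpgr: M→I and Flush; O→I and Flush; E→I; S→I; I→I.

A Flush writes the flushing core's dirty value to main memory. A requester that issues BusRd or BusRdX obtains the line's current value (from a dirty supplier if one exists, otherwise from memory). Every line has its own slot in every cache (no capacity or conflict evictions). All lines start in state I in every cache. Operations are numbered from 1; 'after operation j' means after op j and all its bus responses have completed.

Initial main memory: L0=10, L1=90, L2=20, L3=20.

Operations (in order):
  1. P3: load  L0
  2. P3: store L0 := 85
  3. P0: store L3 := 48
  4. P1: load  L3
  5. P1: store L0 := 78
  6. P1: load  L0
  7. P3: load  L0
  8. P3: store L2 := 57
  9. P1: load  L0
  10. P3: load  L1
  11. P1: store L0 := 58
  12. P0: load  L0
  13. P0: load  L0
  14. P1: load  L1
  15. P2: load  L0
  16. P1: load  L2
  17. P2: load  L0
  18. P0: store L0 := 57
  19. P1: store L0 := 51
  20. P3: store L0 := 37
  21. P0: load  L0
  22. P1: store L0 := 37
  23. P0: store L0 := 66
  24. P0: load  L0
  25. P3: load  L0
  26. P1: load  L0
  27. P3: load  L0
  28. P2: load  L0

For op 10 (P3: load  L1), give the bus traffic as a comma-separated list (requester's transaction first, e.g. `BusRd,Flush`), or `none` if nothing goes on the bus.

bus = BusRd

[1] P3: load  L0 | P0:I, P1:I, P2:I, P3:E(10) | bus: BusRd
[2] P3: store L0 := 85 | P0:I, P1:I, P2:I, P3:M(85) | bus: none
[3] P0: store L3 := 48 | P0:M(48), P1:I, P2:I, P3:I | bus: BusRdX
[4] P1: load  L3 | P0:O(48), P1:S(48), P2:I, P3:I | bus: BusRd
[5] P1: store L0 := 78 | P0:I, P1:M(78), P2:I, P3:I | bus: BusRdX,Flush
[6] P1: load  L0 | P0:I, P1:M(78), P2:I, P3:I | bus: none
[7] P3: load  L0 | P0:I, P1:O(78), P2:I, P3:S(78) | bus: BusRd
[8] P3: store L2 := 57 | P0:I, P1:I, P2:I, P3:M(57) | bus: BusRdX
[9] P1: load  L0 | P0:I, P1:O(78), P2:I, P3:S(78) | bus: none
[10] P3: load  L1 | P0:I, P1:I, P2:I, P3:E(90) | bus: BusRd
[11] P1: store L0 := 58 | P0:I, P1:M(58), P2:I, P3:I | bus: BusUpgr
[12] P0: load  L0 | P0:S(58), P1:O(58), P2:I, P3:I | bus: BusRd
[13] P0: load  L0 | P0:S(58), P1:O(58), P2:I, P3:I | bus: none
[14] P1: load  L1 | P0:I, P1:S(90), P2:I, P3:S(90) | bus: BusRd
[15] P2: load  L0 | P0:S(58), P1:O(58), P2:S(58), P3:I | bus: BusRd
[16] P1: load  L2 | P0:I, P1:S(57), P2:I, P3:O(57) | bus: BusRd
[17] P2: load  L0 | P0:S(58), P1:O(58), P2:S(58), P3:I | bus: none
[18] P0: store L0 := 57 | P0:M(57), P1:I, P2:I, P3:I | bus: BusUpgr,Flush
[19] P1: store L0 := 51 | P0:I, P1:M(51), P2:I, P3:I | bus: BusRdX,Flush
[20] P3: store L0 := 37 | P0:I, P1:I, P2:I, P3:M(37) | bus: BusRdX,Flush
[21] P0: load  L0 | P0:S(37), P1:I, P2:I, P3:O(37) | bus: BusRd
[22] P1: store L0 := 37 | P0:I, P1:M(37), P2:I, P3:I | bus: BusRdX,Flush
[23] P0: store L0 := 66 | P0:M(66), P1:I, P2:I, P3:I | bus: BusRdX,Flush
[24] P0: load  L0 | P0:M(66), P1:I, P2:I, P3:I | bus: none
[25] P3: load  L0 | P0:O(66), P1:I, P2:I, P3:S(66) | bus: BusRd
[26] P1: load  L0 | P0:O(66), P1:S(66), P2:I, P3:S(66) | bus: BusRd
[27] P3: load  L0 | P0:O(66), P1:S(66), P2:I, P3:S(66) | bus: none
[28] P2: load  L0 | P0:O(66), P1:S(66), P2:S(66), P3:S(66) | bus: BusRd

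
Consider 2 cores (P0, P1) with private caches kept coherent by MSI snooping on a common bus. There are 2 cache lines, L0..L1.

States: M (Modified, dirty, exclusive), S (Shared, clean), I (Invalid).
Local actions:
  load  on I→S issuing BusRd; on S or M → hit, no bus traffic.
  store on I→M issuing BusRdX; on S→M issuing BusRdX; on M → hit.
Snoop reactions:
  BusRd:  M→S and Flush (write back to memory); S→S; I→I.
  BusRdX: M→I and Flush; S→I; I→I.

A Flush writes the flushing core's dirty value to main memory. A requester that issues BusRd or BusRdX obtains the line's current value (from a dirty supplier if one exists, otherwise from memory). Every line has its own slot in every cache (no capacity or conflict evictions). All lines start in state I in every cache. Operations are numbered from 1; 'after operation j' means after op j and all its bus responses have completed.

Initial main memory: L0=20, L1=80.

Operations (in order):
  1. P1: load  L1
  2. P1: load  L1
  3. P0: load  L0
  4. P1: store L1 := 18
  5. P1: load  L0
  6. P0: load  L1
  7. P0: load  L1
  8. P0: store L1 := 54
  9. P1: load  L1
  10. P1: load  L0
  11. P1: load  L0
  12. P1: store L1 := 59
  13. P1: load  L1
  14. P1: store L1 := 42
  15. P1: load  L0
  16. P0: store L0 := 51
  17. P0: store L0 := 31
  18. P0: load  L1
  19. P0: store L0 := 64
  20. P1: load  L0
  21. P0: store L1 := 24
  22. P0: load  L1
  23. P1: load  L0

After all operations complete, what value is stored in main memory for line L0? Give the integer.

1. P1: load  L1  bus=[BusRd]  L1: P0=I P1=S  mem[L1]=80
2. P1: load  L1  bus=[-]  L1: P0=I P1=S  mem[L1]=80
3. P0: load  L0  bus=[BusRd]  L0: P0=S P1=I  mem[L0]=20
4. P1: store L1 := 18  bus=[BusRdX]  L1: P0=I P1=M  mem[L1]=80
5. P1: load  L0  bus=[BusRd]  L0: P0=S P1=S  mem[L0]=20
6. P0: load  L1  bus=[BusRd,Flush]  L1: P0=S P1=S  mem[L1]=18
7. P0: load  L1  bus=[-]  L1: P0=S P1=S  mem[L1]=18
8. P0: store L1 := 54  bus=[BusRdX]  L1: P0=M P1=I  mem[L1]=18
9. P1: load  L1  bus=[BusRd,Flush]  L1: P0=S P1=S  mem[L1]=54
10. P1: load  L0  bus=[-]  L0: P0=S P1=S  mem[L0]=20
11. P1: load  L0  bus=[-]  L0: P0=S P1=S  mem[L0]=20
12. P1: store L1 := 59  bus=[BusRdX]  L1: P0=I P1=M  mem[L1]=54
13. P1: load  L1  bus=[-]  L1: P0=I P1=M  mem[L1]=54
14. P1: store L1 := 42  bus=[-]  L1: P0=I P1=M  mem[L1]=54
15. P1: load  L0  bus=[-]  L0: P0=S P1=S  mem[L0]=20
16. P0: store L0 := 51  bus=[BusRdX]  L0: P0=M P1=I  mem[L0]=20
17. P0: store L0 := 31  bus=[-]  L0: P0=M P1=I  mem[L0]=20
18. P0: load  L1  bus=[BusRd,Flush]  L1: P0=S P1=S  mem[L1]=42
19. P0: store L0 := 64  bus=[-]  L0: P0=M P1=I  mem[L0]=20
20. P1: load  L0  bus=[BusRd,Flush]  L0: P0=S P1=S  mem[L0]=64
21. P0: store L1 := 24  bus=[BusRdX]  L1: P0=M P1=I  mem[L1]=42
22. P0: load  L1  bus=[-]  L1: P0=M P1=I  mem[L1]=42
23. P1: load  L0  bus=[-]  L0: P0=S P1=S  mem[L0]=64

memory[L0] = 64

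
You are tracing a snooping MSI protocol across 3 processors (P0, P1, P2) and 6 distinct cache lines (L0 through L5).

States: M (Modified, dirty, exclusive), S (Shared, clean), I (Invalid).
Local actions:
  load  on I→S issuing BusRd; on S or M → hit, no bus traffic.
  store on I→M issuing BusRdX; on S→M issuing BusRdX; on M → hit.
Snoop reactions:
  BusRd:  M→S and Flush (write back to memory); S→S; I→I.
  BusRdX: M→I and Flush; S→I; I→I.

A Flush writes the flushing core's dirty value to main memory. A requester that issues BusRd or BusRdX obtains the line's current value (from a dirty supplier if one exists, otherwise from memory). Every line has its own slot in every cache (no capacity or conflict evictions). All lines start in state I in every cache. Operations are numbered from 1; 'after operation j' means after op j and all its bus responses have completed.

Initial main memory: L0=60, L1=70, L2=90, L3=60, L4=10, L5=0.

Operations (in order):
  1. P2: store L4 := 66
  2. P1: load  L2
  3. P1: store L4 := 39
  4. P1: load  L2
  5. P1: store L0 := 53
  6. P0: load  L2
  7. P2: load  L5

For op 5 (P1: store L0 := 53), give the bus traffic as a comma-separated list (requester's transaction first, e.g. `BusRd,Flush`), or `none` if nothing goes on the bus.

step 1: P2: store L4 := 66  ⟶  IIM  (L4)  txn=BusRdX  M[L4]=10
step 2: P1: load  L2  ⟶  ISI  (L2)  txn=BusRd  M[L2]=90
step 3: P1: store L4 := 39  ⟶  IMI  (L4)  txn=BusRdX+Flush  M[L4]=66
step 4: P1: load  L2  ⟶  ISI  (L2)  txn=∅  M[L2]=90
step 5: P1: store L0 := 53  ⟶  IMI  (L0)  txn=BusRdX  M[L0]=60
step 6: P0: load  L2  ⟶  SSI  (L2)  txn=BusRd  M[L2]=90
step 7: P2: load  L5  ⟶  IIS  (L5)  txn=BusRd  M[L5]=0

bus = BusRdX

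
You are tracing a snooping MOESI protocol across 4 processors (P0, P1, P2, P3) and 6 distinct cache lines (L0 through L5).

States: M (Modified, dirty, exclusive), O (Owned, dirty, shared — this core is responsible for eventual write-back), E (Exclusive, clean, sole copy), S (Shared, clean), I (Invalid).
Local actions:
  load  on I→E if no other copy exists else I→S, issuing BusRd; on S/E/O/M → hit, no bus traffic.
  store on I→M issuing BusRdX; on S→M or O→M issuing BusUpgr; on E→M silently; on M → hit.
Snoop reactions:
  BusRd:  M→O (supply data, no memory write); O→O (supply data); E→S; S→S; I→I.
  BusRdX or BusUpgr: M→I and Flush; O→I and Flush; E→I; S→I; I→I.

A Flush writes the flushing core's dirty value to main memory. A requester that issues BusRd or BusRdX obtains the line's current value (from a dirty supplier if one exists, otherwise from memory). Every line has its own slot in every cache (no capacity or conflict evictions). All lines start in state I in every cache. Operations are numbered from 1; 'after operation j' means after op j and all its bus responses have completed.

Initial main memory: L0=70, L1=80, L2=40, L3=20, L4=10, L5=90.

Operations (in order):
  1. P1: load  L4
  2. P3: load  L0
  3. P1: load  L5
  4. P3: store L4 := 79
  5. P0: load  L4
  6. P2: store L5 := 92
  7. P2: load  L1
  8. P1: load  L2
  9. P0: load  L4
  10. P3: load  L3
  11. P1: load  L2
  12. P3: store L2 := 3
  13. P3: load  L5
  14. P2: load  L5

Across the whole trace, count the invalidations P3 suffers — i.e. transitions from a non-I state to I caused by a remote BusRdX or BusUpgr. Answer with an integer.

invalidations = 0

1. P1: load  L4  bus=[BusRd]  L4: P0=I P1=E P2=I P3=I  mem[L4]=10
2. P3: load  L0  bus=[BusRd]  L0: P0=I P1=I P2=I P3=E  mem[L0]=70
3. P1: load  L5  bus=[BusRd]  L5: P0=I P1=E P2=I P3=I  mem[L5]=90
4. P3: store L4 := 79  bus=[BusRdX]  L4: P0=I P1=I P2=I P3=M  mem[L4]=10
5. P0: load  L4  bus=[BusRd]  L4: P0=S P1=I P2=I P3=O  mem[L4]=10
6. P2: store L5 := 92  bus=[BusRdX]  L5: P0=I P1=I P2=M P3=I  mem[L5]=90
7. P2: load  L1  bus=[BusRd]  L1: P0=I P1=I P2=E P3=I  mem[L1]=80
8. P1: load  L2  bus=[BusRd]  L2: P0=I P1=E P2=I P3=I  mem[L2]=40
9. P0: load  L4  bus=[-]  L4: P0=S P1=I P2=I P3=O  mem[L4]=10
10. P3: load  L3  bus=[BusRd]  L3: P0=I P1=I P2=I P3=E  mem[L3]=20
11. P1: load  L2  bus=[-]  L2: P0=I P1=E P2=I P3=I  mem[L2]=40
12. P3: store L2 := 3  bus=[BusRdX]  L2: P0=I P1=I P2=I P3=M  mem[L2]=40
13. P3: load  L5  bus=[BusRd]  L5: P0=I P1=I P2=O P3=S  mem[L5]=90
14. P2: load  L5  bus=[-]  L5: P0=I P1=I P2=O P3=S  mem[L5]=90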